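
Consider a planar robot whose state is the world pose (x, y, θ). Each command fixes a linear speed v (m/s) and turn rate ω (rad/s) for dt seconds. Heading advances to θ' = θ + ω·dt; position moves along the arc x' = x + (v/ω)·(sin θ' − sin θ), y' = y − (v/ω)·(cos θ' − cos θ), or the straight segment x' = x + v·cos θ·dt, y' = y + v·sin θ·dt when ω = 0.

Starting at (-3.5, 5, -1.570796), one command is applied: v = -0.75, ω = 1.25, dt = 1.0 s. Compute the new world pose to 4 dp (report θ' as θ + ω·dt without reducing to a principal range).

θ' = -1.5708 + 1.25·1.0 = -0.3208
R = v/ω = -0.75/1.25 = -0.6000
x' = -3.5 + -0.6000·(sin -0.3208 − sin -1.5708) = -3.9108
y' = 5 − -0.6000·(cos -0.3208 − cos -1.5708) = 5.5694

(-3.9108, 5.5694, -0.3208)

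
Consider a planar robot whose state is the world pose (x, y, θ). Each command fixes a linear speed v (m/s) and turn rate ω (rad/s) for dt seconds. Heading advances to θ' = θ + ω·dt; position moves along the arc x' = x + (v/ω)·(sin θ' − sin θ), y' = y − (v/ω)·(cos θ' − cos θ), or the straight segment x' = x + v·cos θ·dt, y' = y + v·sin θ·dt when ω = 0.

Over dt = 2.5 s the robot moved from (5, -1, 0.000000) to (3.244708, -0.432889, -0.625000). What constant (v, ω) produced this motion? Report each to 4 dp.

v = -0.7500, ω = -0.2500

Δθ = -0.625000 − 0.000000 = -0.625000
ω = Δθ/dt = -0.625000/2.5 = -0.2500
R = Δx/(sin θ' − sin θ) = 3.0000
v = R·ω = 3.0000·-0.2500 = -0.7500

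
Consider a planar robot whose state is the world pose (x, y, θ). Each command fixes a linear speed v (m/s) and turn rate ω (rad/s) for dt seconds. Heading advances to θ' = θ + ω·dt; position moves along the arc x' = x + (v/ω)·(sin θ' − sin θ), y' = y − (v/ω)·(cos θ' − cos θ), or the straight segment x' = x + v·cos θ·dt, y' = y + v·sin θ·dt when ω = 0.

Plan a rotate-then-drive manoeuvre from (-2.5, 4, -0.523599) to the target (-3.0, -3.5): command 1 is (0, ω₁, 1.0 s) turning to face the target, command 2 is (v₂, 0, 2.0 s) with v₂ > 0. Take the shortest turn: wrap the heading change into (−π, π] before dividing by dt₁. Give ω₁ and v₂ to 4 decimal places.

ω₁ = -1.1138, v₂ = 3.7583

heading to target = atan2(-3.5−4, -3−-2.5) = -1.6374
Δθ = wrap(-1.6374 − -0.5236) = -1.1138; ω₁ = Δθ/dt₁ = -1.1138
distance = √((-3−-2.5)² + (-3.5−4)²) = 7.5166; v₂ = distance/dt₂ = 3.7583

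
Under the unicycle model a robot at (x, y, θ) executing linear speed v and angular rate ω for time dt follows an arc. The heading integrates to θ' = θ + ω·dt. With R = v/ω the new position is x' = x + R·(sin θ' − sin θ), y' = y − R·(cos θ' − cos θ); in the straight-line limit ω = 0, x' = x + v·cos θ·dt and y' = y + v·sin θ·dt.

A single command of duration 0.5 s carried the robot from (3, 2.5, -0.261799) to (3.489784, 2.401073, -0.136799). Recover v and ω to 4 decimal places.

Δθ = -0.136799 − -0.261799 = 0.125000
ω = Δθ/dt = 0.125000/0.5 = 0.2500
R = Δx/(sin θ' − sin θ) = 4.0000
v = R·ω = 4.0000·0.2500 = 1.0000

v = 1.0000, ω = 0.2500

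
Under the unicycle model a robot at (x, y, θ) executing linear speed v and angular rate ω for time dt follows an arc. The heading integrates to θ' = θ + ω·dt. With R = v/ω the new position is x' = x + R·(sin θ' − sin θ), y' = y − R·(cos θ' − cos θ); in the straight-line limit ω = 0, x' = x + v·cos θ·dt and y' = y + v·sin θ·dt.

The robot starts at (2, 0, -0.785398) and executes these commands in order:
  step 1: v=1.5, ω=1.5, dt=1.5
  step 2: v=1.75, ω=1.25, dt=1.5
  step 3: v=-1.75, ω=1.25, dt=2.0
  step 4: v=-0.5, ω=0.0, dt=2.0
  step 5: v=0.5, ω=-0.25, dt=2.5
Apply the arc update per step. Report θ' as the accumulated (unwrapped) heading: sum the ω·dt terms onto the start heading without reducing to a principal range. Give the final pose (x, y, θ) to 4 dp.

(2.3509, 4.3448, 5.2146)

step 1: θ'=1.4646 (R=1.0000) → pose (3.7015, 0.6011, 1.4646)
step 2: θ'=3.3396 (R=1.4000) → pose (2.0340, 2.1221, 3.3396)
step 3: θ'=5.8396 (R=-1.4000) → pose (2.3594, 4.7593, 5.8396)
step 4: θ'=5.8396 (straight) → pose (1.4562, 5.1885, 5.8396)
step 5: θ'=5.2146 (R=-2.0000) → pose (2.3509, 4.3448, 5.2146)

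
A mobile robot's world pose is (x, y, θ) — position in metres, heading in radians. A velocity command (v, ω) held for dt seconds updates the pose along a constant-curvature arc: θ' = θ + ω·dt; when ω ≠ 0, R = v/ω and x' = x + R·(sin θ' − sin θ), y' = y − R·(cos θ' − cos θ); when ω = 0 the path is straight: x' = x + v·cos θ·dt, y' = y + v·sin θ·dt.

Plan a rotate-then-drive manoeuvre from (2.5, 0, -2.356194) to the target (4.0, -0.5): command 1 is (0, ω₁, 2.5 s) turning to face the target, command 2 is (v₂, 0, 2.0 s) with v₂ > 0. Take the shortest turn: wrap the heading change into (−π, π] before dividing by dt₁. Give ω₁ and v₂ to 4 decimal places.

heading to target = atan2(-0.5−0, 4−2.5) = -0.3218
Δθ = wrap(-0.3218 − -2.3562) = 2.0344; ω₁ = Δθ/dt₁ = 0.8138
distance = √((4−2.5)² + (-0.5−0)²) = 1.5811; v₂ = distance/dt₂ = 0.7906

ω₁ = 0.8138, v₂ = 0.7906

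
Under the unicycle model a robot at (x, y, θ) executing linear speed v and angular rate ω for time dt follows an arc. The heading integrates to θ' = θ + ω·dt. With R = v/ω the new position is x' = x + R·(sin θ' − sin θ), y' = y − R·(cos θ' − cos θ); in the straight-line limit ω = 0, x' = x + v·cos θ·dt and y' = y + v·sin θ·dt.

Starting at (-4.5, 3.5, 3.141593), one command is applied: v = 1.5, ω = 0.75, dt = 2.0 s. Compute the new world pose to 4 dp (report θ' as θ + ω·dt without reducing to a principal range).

(-6.4950, 1.6415, 4.6416)

θ' = 3.1416 + 0.75·2.0 = 4.6416
R = v/ω = 1.5/0.75 = 2.0000
x' = -4.5 + 2.0000·(sin 4.6416 − sin 3.1416) = -6.4950
y' = 3.5 − 2.0000·(cos 4.6416 − cos 3.1416) = 1.6415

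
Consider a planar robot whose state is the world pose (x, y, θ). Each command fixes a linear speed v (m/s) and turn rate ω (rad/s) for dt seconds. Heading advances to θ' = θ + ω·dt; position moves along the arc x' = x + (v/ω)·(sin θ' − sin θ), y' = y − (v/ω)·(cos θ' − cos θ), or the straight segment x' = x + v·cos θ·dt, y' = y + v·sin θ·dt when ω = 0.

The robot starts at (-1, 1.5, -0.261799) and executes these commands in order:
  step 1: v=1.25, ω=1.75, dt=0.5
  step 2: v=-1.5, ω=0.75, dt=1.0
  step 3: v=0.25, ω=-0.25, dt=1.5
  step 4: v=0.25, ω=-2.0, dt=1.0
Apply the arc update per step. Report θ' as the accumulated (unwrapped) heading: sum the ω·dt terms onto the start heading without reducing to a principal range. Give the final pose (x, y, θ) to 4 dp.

step 1: θ'=0.6132 (R=0.7143) → pose (-0.4041, 1.6058, 0.6132)
step 2: θ'=1.3632 (R=-2.0000) → pose (-1.2101, 0.3824, 1.3632)
step 3: θ'=0.9882 (R=-1.0000) → pose (-1.0667, 0.7265, 0.9882)
step 4: θ'=-1.0118 (R=-0.1250) → pose (-0.8563, 0.7240, -1.0118)

(-0.8563, 0.7240, -1.0118)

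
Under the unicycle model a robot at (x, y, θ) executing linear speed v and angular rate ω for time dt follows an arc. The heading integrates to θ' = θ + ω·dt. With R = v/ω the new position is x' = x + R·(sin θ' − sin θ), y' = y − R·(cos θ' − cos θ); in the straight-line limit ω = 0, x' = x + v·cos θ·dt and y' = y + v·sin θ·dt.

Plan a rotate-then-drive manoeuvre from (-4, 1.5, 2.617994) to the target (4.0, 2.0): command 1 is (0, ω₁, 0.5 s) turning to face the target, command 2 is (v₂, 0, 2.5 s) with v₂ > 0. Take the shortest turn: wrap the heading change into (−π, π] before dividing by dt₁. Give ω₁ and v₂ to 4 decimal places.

heading to target = atan2(2−1.5, 4−-4) = 0.0624
Δθ = wrap(0.0624 − 2.6180) = -2.5556; ω₁ = Δθ/dt₁ = -5.1112
distance = √((4−-4)² + (2−1.5)²) = 8.0156; v₂ = distance/dt₂ = 3.2062

ω₁ = -5.1112, v₂ = 3.2062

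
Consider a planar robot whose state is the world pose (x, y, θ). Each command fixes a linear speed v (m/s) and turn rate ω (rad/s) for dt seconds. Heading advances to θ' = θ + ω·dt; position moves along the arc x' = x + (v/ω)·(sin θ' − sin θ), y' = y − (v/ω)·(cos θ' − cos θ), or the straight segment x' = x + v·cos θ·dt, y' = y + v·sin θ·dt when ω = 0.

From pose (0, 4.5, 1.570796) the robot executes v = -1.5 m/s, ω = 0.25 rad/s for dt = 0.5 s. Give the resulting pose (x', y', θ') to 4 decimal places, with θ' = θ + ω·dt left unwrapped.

(0.0468, 3.7520, 1.6958)

θ' = 1.5708 + 0.25·0.5 = 1.6958
R = v/ω = -1.5/0.25 = -6.0000
x' = 0 + -6.0000·(sin 1.6958 − sin 1.5708) = 0.0468
y' = 4.5 − -6.0000·(cos 1.6958 − cos 1.5708) = 3.7520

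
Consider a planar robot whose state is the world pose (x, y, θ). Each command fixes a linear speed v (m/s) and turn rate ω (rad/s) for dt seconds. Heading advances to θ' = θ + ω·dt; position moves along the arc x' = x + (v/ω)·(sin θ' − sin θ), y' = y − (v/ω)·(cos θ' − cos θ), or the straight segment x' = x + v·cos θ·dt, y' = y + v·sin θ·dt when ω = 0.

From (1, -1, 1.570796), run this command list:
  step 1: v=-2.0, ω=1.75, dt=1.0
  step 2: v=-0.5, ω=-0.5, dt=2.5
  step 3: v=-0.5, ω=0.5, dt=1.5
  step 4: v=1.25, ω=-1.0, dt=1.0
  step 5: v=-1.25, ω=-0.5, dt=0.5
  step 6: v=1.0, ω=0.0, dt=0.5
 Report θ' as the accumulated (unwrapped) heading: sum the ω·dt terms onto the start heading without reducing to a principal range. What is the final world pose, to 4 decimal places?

(3.2254, -2.3402, 1.5708)

step 1: θ'=3.3208 (R=-1.1429) → pose (2.3466, -2.1246, 3.3208)
step 2: θ'=2.0708 (R=1.0000) → pose (3.4024, -2.6291, 2.0708)
step 3: θ'=2.8208 (R=-1.0000) → pose (3.9647, -3.0987, 2.8208)
step 4: θ'=1.8208 (R=-1.2500) → pose (3.1477, -2.2217, 1.8208)
step 5: θ'=1.5708 (R=2.5000) → pose (3.2254, -2.8402, 1.5708)
step 6: θ'=1.5708 (straight) → pose (3.2254, -2.3402, 1.5708)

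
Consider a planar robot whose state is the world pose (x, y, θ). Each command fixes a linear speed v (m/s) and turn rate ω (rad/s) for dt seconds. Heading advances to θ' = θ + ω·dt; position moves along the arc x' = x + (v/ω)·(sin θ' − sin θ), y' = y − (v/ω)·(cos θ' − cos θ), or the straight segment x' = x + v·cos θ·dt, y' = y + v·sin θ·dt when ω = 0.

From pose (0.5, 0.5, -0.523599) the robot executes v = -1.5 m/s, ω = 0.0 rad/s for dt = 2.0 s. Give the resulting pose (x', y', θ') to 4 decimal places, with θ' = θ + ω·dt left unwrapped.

θ' = -0.5236 + 0.0·2.0 = -0.5236
ω = 0 → straight: x' = 0.5 + -1.5·cos(-0.5236)·2.0 = -2.0981
y' = 0.5 + -1.5·sin(-0.5236)·2.0 = 2.0000

(-2.0981, 2.0000, -0.5236)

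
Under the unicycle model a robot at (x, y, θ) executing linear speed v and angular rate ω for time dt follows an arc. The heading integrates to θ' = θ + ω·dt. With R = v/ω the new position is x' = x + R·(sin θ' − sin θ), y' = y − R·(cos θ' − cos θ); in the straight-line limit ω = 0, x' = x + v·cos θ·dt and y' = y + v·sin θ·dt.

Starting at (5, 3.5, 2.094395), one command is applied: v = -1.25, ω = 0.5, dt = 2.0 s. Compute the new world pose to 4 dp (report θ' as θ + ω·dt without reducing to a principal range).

(7.0471, 2.2528, 3.0944)

θ' = 2.0944 + 0.5·2.0 = 3.0944
R = v/ω = -1.25/0.5 = -2.5000
x' = 5 + -2.5000·(sin 3.0944 − sin 2.0944) = 7.0471
y' = 3.5 − -2.5000·(cos 3.0944 − cos 2.0944) = 2.2528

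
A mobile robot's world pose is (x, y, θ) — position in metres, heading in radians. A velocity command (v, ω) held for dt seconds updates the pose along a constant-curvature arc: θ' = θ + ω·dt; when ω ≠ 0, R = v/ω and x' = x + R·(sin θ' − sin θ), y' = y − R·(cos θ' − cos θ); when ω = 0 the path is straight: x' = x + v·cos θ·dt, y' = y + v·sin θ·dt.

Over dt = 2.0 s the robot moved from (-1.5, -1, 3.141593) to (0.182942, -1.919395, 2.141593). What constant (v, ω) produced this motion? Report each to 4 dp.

Δθ = 2.141593 − 3.141593 = -1.000000
ω = Δθ/dt = -1.000000/2.0 = -0.5000
R = Δx/(sin θ' − sin θ) = 2.0000
v = R·ω = 2.0000·-0.5000 = -1.0000

v = -1.0000, ω = -0.5000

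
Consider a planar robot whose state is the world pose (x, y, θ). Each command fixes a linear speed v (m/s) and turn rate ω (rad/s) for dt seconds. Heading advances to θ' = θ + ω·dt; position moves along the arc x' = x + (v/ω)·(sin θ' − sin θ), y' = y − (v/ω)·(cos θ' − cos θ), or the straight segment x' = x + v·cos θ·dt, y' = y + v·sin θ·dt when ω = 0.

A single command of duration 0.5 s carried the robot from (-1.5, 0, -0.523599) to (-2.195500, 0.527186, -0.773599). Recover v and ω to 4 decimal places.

Δθ = -0.773599 − -0.523599 = -0.250000
ω = Δθ/dt = -0.250000/0.5 = -0.5000
R = Δx/(sin θ' − sin θ) = 3.5000
v = R·ω = 3.5000·-0.5000 = -1.7500

v = -1.7500, ω = -0.5000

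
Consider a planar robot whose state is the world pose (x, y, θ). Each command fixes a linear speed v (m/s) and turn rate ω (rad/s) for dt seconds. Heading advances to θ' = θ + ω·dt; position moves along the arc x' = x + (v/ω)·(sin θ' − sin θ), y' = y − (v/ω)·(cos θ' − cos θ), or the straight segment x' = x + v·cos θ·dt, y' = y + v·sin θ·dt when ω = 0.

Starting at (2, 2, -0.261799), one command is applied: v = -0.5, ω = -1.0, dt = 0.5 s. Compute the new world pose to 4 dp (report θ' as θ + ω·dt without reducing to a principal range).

θ' = -0.2618 + -1.0·0.5 = -0.7618
R = v/ω = -0.5/-1.0 = 0.5000
x' = 2 + 0.5000·(sin -0.7618 − sin -0.2618) = 1.7843
y' = 2 − 0.5000·(cos -0.7618 − cos -0.2618) = 2.1212

(1.7843, 2.1212, -0.7618)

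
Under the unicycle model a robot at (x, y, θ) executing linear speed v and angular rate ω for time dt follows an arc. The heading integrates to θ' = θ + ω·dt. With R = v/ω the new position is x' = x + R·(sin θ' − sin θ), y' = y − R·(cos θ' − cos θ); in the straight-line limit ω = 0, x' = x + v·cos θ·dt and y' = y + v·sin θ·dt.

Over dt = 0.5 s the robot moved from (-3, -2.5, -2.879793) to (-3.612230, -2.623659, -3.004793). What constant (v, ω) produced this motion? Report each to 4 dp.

Δθ = -3.004793 − -2.879793 = -0.125000
ω = Δθ/dt = -0.125000/0.5 = -0.2500
R = Δx/(sin θ' − sin θ) = -5.0000
v = R·ω = -5.0000·-0.2500 = 1.2500

v = 1.2500, ω = -0.2500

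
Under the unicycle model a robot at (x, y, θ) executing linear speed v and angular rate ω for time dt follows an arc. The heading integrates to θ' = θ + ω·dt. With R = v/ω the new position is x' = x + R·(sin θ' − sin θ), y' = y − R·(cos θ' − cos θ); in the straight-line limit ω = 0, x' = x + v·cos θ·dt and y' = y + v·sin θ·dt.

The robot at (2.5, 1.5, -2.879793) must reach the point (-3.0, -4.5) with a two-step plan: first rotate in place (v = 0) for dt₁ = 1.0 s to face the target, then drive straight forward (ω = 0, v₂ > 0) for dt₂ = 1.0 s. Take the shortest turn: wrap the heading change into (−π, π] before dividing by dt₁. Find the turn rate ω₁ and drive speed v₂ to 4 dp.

heading to target = atan2(-4.5−1.5, -3−2.5) = -2.3127
Δθ = wrap(-2.3127 − -2.8798) = 0.5670; ω₁ = Δθ/dt₁ = 0.5670
distance = √((-3−2.5)² + (-4.5−1.5)²) = 8.1394; v₂ = distance/dt₂ = 8.1394

ω₁ = 0.5670, v₂ = 8.1394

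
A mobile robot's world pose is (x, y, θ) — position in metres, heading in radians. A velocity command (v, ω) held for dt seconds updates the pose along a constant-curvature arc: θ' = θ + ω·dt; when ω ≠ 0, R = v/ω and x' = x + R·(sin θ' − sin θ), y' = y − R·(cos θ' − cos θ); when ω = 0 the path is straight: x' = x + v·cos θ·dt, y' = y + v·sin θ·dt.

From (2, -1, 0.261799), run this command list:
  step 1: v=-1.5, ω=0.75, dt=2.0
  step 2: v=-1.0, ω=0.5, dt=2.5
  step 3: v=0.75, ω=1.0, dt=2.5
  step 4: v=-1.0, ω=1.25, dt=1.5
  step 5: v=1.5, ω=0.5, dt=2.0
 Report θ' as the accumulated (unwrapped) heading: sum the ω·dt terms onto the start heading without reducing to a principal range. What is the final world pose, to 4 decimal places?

(0.2725, -3.5347, 8.3868)

step 1: θ'=1.7618 (R=-2.0000) → pose (0.5540, -3.3115, 1.7618)
step 2: θ'=3.0118 (R=-2.0000) → pose (2.2588, -4.9150, 3.0118)
step 3: θ'=5.5118 (R=0.7500) → pose (1.6389, -6.1964, 5.5118)
step 4: θ'=7.3868 (R=-0.8000) → pose (0.3669, -6.4097, 7.3868)
step 5: θ'=8.3868 (R=3.0000) → pose (0.2725, -3.5347, 8.3868)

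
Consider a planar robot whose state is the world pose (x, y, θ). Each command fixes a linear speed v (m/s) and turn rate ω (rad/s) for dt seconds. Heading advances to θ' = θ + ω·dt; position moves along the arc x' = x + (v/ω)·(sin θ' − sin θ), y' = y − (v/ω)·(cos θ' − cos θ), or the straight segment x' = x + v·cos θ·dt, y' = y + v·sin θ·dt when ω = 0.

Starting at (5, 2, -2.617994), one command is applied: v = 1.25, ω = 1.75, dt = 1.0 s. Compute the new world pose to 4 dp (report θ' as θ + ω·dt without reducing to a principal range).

θ' = -2.6180 + 1.75·1.0 = -0.8680
R = v/ω = 1.25/1.75 = 0.7143
x' = 5 + 0.7143·(sin -0.8680 − sin -2.6180) = 4.8121
y' = 2 − 0.7143·(cos -0.8680 − cos -2.6180) = 0.9197

(4.8121, 0.9197, -0.8680)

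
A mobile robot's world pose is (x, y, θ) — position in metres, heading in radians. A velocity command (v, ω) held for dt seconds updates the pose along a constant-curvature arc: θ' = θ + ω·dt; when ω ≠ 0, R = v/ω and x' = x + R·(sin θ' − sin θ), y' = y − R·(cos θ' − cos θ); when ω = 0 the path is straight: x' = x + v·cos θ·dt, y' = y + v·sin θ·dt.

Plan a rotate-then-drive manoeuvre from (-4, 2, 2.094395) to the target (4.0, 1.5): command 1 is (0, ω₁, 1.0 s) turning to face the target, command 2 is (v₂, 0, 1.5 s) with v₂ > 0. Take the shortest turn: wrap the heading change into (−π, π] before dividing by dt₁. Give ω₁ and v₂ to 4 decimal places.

ω₁ = -2.1568, v₂ = 5.3437

heading to target = atan2(1.5−2, 4−-4) = -0.0624
Δθ = wrap(-0.0624 − 2.0944) = -2.1568; ω₁ = Δθ/dt₁ = -2.1568
distance = √((4−-4)² + (1.5−2)²) = 8.0156; v₂ = distance/dt₂ = 5.3437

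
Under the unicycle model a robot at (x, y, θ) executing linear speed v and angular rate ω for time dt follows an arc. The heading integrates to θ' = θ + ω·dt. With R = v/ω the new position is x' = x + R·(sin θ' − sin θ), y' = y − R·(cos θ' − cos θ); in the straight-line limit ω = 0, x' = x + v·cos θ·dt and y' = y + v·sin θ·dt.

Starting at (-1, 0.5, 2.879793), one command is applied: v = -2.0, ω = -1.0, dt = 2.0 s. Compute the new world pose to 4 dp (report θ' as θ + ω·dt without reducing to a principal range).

θ' = 2.8798 + -1.0·2.0 = 0.8798
R = v/ω = -2.0/-1.0 = 2.0000
x' = -1 + 2.0000·(sin 0.8798 − sin 2.8798) = 0.0236
y' = 0.5 − 2.0000·(cos 0.8798 − cos 2.8798) = -2.7065

(0.0236, -2.7065, 0.8798)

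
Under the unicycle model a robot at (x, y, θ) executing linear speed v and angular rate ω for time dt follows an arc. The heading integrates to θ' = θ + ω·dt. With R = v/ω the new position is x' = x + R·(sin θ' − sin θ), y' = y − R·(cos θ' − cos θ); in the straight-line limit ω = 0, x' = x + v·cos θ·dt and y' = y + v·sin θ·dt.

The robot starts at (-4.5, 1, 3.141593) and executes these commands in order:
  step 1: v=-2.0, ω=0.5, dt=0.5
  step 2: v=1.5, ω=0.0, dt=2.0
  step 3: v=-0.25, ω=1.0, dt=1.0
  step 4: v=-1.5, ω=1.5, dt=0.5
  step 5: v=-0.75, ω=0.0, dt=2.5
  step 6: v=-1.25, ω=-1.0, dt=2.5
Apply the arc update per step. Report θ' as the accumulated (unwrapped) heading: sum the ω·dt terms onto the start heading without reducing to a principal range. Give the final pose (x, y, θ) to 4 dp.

step 1: θ'=3.3916 (R=-4.0000) → pose (-3.5104, 1.1244, 3.3916)
step 2: θ'=3.3916 (straight) → pose (-6.4171, 0.3821, 3.3916)
step 3: θ'=4.3916 (R=-0.2500) → pose (-6.2417, 0.5455, 4.3916)
step 4: θ'=5.1416 (R=-1.0000) → pose (-6.2814, 1.2770, 5.1416)
step 5: θ'=5.1416 (straight) → pose (-7.0617, 2.9819, 5.1416)
step 6: θ'=2.6416 (R=1.2500) → pose (-5.3258, 4.5991, 2.6416)

(-5.3258, 4.5991, 2.6416)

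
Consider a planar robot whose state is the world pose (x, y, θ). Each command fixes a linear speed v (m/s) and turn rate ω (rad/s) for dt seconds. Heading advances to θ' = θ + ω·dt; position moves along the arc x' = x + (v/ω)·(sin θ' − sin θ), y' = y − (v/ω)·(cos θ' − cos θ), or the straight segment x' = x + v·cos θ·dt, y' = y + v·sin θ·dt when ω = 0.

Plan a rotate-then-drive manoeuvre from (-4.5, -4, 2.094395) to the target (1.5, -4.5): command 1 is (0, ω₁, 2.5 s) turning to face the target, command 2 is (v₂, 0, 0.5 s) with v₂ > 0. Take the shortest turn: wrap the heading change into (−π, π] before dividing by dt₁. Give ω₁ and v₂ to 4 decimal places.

ω₁ = -0.8710, v₂ = 12.0416

heading to target = atan2(-4.5−-4, 1.5−-4.5) = -0.0831
Δθ = wrap(-0.0831 − 2.0944) = -2.1775; ω₁ = Δθ/dt₁ = -0.8710
distance = √((1.5−-4.5)² + (-4.5−-4)²) = 6.0208; v₂ = distance/dt₂ = 12.0416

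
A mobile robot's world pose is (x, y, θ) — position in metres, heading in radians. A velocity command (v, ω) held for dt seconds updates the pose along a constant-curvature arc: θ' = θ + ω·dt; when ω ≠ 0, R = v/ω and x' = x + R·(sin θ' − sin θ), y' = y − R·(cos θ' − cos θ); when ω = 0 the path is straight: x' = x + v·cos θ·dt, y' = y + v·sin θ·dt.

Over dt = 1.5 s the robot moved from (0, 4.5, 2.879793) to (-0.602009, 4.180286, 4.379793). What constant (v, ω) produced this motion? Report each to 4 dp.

v = 0.5000, ω = 1.0000

Δθ = 4.379793 − 2.879793 = 1.500000
ω = Δθ/dt = 1.500000/1.5 = 1.0000
R = Δx/(sin θ' − sin θ) = 0.5000
v = R·ω = 0.5000·1.0000 = 0.5000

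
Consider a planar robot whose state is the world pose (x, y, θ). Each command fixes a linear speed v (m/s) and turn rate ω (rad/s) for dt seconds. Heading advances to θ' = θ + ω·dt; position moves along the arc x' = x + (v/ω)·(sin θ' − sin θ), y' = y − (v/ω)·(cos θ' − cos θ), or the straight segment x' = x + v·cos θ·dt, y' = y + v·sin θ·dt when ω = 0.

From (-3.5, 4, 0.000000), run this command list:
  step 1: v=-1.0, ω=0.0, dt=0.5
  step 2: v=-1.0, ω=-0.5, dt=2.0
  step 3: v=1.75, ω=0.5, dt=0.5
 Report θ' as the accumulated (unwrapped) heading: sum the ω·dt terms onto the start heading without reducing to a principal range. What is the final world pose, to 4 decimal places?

(-5.1235, 4.2495, -0.7500)

step 1: θ'=0.0000 (straight) → pose (-4.0000, 4.0000, 0.0000)
step 2: θ'=-1.0000 (R=2.0000) → pose (-5.6829, 4.9194, -1.0000)
step 3: θ'=-0.7500 (R=3.5000) → pose (-5.1235, 4.2495, -0.7500)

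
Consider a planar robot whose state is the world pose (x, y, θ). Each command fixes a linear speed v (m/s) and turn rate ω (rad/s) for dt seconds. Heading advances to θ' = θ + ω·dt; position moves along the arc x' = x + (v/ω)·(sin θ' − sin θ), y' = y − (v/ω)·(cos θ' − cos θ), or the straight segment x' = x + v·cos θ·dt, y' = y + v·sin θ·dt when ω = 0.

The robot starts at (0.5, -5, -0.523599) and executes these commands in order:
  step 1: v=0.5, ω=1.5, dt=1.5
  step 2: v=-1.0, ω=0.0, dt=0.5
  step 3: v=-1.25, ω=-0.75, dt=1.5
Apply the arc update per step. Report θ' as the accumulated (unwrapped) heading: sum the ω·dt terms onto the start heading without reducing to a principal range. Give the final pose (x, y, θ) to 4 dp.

(0.3699, -6.7862, 0.6014)

step 1: θ'=1.7264 (R=0.3333) → pose (0.9960, -4.6597, 1.7264)
step 2: θ'=1.7264 (straight) → pose (1.0735, -5.1536, 1.7264)
step 3: θ'=0.6014 (R=1.6667) → pose (0.3699, -6.7862, 0.6014)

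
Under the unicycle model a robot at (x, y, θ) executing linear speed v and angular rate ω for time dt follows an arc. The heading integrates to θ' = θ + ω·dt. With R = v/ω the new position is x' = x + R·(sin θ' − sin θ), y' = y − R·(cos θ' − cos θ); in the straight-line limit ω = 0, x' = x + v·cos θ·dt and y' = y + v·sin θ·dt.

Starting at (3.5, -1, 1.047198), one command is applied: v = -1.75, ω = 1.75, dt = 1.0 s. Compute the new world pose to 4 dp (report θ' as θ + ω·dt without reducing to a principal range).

(4.0284, -2.4413, 2.7972)

θ' = 1.0472 + 1.75·1.0 = 2.7972
R = v/ω = -1.75/1.75 = -1.0000
x' = 3.5 + -1.0000·(sin 2.7972 − sin 1.0472) = 4.0284
y' = -1 − -1.0000·(cos 2.7972 − cos 1.0472) = -2.4413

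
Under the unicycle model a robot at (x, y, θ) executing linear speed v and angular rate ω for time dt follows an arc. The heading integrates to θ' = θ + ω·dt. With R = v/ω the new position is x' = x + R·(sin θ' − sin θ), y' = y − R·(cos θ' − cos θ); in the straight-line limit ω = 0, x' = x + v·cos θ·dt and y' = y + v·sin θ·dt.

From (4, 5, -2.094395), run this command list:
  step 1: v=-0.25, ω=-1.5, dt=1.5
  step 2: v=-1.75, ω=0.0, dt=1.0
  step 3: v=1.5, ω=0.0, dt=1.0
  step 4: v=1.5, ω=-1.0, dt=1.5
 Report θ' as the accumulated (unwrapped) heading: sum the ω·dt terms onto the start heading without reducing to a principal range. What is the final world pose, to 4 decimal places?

(5.1521, 6.6409, -5.8444)

step 1: θ'=-4.3444 (R=0.1667) → pose (4.2998, 4.9766, -4.3444)
step 2: θ'=-4.3444 (straight) → pose (4.9294, 3.3438, -4.3444)
step 3: θ'=-4.3444 (straight) → pose (4.3898, 4.7434, -4.3444)
step 4: θ'=-5.8444 (R=-1.5000) → pose (5.1521, 6.6409, -5.8444)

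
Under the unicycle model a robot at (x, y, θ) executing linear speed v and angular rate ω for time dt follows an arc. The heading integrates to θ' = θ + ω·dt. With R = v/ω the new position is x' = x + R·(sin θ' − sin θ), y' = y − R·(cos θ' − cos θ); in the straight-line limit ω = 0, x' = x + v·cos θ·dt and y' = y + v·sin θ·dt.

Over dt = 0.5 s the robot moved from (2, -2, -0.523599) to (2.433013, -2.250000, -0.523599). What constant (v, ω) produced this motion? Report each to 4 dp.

Δθ = -0.523599 − -0.523599 = 0.000000
ω = Δθ/dt = 0.000000/0.5 = 0.0000
ω = 0 → v = (Δx·cos θ + Δy·sin θ)/dt = 1.0000

v = 1.0000, ω = 0.0000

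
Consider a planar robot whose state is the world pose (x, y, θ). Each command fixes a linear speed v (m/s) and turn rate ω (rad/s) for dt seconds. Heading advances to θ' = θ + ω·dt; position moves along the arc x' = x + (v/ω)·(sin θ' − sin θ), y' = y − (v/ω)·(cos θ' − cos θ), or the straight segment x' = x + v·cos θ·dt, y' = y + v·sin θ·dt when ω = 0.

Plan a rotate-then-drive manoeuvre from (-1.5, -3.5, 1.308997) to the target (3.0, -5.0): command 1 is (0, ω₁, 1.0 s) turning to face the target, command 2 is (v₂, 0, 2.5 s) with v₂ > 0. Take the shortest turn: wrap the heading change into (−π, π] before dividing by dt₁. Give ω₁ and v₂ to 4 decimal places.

ω₁ = -1.6307, v₂ = 1.8974

heading to target = atan2(-5−-3.5, 3−-1.5) = -0.3218
Δθ = wrap(-0.3218 − 1.3090) = -1.6307; ω₁ = Δθ/dt₁ = -1.6307
distance = √((3−-1.5)² + (-5−-3.5)²) = 4.7434; v₂ = distance/dt₂ = 1.8974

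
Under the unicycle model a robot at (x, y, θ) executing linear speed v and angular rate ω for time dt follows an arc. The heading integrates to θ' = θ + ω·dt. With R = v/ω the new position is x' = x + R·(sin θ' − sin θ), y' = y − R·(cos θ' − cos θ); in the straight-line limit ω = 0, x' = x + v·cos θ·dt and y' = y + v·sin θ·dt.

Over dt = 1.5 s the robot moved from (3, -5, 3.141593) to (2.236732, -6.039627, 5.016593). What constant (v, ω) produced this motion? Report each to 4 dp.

v = 1.0000, ω = 1.2500

Δθ = 5.016593 − 3.141593 = 1.875000
ω = Δθ/dt = 1.875000/1.5 = 1.2500
R = −Δy/(cos θ' − cos θ) = 0.8000
v = R·ω = 0.8000·1.2500 = 1.0000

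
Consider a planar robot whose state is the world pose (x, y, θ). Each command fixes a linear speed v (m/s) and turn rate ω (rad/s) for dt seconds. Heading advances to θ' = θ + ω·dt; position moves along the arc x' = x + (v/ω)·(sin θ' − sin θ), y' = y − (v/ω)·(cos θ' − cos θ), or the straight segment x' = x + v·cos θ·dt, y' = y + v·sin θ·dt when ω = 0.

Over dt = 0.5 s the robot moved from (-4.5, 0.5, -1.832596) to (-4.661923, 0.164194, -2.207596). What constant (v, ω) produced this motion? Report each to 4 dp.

Δθ = -2.207596 − -1.832596 = -0.375000
ω = Δθ/dt = -0.375000/0.5 = -0.7500
R = −Δy/(cos θ' − cos θ) = -1.0000
v = R·ω = -1.0000·-0.7500 = 0.7500

v = 0.7500, ω = -0.7500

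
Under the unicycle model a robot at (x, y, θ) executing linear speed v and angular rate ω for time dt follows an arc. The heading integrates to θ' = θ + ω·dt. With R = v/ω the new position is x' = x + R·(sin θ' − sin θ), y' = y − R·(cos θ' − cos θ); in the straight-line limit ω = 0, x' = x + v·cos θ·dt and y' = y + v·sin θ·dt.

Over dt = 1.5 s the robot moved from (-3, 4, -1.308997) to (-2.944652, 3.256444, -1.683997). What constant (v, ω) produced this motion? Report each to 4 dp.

Δθ = -1.683997 − -1.308997 = -0.375000
ω = Δθ/dt = -0.375000/1.5 = -0.2500
R = −Δy/(cos θ' − cos θ) = -2.0000
v = R·ω = -2.0000·-0.2500 = 0.5000

v = 0.5000, ω = -0.2500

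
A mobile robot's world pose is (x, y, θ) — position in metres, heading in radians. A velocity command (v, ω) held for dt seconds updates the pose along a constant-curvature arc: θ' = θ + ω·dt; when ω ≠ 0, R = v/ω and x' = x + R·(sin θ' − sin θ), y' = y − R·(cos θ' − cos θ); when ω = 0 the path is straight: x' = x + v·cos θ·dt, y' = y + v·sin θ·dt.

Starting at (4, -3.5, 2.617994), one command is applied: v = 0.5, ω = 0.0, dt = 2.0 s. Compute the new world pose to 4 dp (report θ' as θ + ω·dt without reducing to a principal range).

(3.1340, -3.0000, 2.6180)

θ' = 2.6180 + 0.0·2.0 = 2.6180
ω = 0 → straight: x' = 4 + 0.5·cos(2.6180)·2.0 = 3.1340
y' = -3.5 + 0.5·sin(2.6180)·2.0 = -3.0000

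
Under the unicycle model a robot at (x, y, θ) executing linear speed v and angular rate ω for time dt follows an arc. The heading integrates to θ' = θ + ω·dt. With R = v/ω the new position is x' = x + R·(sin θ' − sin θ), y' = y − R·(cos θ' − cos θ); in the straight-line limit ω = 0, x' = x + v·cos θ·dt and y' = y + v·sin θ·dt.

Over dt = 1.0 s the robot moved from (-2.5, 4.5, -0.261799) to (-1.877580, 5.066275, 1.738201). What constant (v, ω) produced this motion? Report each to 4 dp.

v = 1.0000, ω = 2.0000

Δθ = 1.738201 − -0.261799 = 2.000000
ω = Δθ/dt = 2.000000/1.0 = 2.0000
R = Δx/(sin θ' − sin θ) = 0.5000
v = R·ω = 0.5000·2.0000 = 1.0000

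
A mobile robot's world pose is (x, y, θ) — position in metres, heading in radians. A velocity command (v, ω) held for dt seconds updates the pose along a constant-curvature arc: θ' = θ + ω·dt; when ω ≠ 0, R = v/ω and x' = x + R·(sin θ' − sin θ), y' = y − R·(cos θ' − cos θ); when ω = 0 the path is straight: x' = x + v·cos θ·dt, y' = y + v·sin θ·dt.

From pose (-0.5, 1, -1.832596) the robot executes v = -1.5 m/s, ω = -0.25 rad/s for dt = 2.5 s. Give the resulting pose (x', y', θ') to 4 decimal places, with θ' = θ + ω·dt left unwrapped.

θ' = -1.8326 + -0.25·2.5 = -2.4576
R = v/ω = -1.5/-0.25 = 6.0000
x' = -0.5 + 6.0000·(sin -2.4576 − sin -1.8326) = 1.5042
y' = 1 − 6.0000·(cos -2.4576 − cos -1.8326) = 4.0974

(1.5042, 4.0974, -2.4576)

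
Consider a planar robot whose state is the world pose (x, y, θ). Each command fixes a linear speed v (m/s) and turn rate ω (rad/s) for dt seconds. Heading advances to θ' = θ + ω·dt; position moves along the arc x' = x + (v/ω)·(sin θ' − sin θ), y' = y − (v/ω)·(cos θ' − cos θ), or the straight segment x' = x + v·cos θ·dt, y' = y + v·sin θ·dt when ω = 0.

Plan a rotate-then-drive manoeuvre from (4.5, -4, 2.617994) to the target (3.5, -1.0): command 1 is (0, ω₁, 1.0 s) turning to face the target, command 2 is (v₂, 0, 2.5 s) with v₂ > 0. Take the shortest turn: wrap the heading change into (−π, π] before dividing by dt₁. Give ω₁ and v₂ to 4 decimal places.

heading to target = atan2(-1−-4, 3.5−4.5) = 1.8925
Δθ = wrap(1.8925 − 2.6180) = -0.7254; ω₁ = Δθ/dt₁ = -0.7254
distance = √((3.5−4.5)² + (-1−-4)²) = 3.1623; v₂ = distance/dt₂ = 1.2649

ω₁ = -0.7254, v₂ = 1.2649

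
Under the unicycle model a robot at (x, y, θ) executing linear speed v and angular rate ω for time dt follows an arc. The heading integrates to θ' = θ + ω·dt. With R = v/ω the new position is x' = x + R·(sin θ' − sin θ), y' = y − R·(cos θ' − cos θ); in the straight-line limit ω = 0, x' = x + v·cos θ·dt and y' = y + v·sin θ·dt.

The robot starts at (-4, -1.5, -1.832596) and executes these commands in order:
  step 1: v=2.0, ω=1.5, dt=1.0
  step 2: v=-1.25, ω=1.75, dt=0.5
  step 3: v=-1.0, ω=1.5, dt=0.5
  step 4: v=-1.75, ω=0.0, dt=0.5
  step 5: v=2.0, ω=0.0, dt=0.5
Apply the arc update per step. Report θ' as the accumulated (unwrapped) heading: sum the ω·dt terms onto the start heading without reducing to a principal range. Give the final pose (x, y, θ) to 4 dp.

(-4.0119, -3.4363, 1.2924)

step 1: θ'=-0.3326 (R=1.3333) → pose (-3.1474, -3.1054, -0.3326)
step 2: θ'=0.5424 (R=-0.7143) → pose (-3.7494, -3.1687, 0.5424)
step 3: θ'=1.2924 (R=-0.6667) → pose (-4.0462, -3.5565, 1.2924)
step 4: θ'=1.2924 (straight) → pose (-4.2867, -4.3978, 1.2924)
step 5: θ'=1.2924 (straight) → pose (-4.0119, -3.4363, 1.2924)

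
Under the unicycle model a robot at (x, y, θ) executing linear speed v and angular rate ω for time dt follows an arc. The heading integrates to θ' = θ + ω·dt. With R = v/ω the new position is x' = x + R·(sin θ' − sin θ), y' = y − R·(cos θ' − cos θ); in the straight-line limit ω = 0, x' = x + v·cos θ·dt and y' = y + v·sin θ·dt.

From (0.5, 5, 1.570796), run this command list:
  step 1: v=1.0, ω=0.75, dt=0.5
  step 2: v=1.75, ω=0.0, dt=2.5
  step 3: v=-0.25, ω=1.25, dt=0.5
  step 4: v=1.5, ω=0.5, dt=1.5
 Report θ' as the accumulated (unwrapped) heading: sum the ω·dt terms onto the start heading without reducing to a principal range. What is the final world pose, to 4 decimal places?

(-3.2727, 9.8918, 3.3208)

step 1: θ'=1.9458 (R=1.3333) → pose (0.4073, 5.4884, 1.9458)
step 2: θ'=1.9458 (straight) → pose (-1.1951, 9.5593, 1.9458)
step 3: θ'=2.5708 (R=-0.2000) → pose (-1.1171, 9.4643, 2.5708)
step 4: θ'=3.3208 (R=3.0000) → pose (-3.2727, 9.8918, 3.3208)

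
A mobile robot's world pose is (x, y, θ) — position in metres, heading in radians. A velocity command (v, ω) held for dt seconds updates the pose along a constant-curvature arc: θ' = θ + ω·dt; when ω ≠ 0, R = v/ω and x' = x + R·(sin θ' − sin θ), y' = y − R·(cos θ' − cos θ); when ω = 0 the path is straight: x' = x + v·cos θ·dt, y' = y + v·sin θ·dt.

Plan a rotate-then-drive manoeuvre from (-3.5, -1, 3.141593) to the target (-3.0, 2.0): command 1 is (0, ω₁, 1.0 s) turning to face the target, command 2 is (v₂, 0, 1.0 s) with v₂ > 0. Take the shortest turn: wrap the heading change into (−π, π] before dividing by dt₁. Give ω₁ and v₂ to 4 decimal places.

heading to target = atan2(2−-1, -3−-3.5) = 1.4056
Δθ = wrap(1.4056 − 3.1416) = -1.7359; ω₁ = Δθ/dt₁ = -1.7359
distance = √((-3−-3.5)² + (2−-1)²) = 3.0414; v₂ = distance/dt₂ = 3.0414

ω₁ = -1.7359, v₂ = 3.0414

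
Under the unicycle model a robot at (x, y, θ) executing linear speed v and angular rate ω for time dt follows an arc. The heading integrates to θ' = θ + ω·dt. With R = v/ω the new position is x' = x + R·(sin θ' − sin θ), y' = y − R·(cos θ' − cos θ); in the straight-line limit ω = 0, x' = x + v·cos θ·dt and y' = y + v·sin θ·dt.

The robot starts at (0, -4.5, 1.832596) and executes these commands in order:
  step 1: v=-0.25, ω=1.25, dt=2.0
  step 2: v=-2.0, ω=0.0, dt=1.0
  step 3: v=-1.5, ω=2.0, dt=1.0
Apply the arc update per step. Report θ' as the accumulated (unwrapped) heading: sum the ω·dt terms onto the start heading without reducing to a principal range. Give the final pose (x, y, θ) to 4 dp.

(0.3868, -1.6378, 6.3326)

step 1: θ'=4.3326 (R=-0.2000) → pose (0.3789, -4.5224, 4.3326)
step 2: θ'=4.3326 (straight) → pose (1.1204, -2.6649, 4.3326)
step 3: θ'=6.3326 (R=-0.7500) → pose (0.3868, -1.6378, 6.3326)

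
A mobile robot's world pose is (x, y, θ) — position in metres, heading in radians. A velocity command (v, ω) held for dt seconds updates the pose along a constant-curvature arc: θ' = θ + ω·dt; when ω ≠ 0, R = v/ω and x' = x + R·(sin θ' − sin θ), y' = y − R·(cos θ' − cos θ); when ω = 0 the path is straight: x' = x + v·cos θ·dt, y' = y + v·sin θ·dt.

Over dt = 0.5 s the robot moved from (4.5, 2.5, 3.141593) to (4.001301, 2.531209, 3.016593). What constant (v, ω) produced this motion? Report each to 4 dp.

Δθ = 3.016593 − 3.141593 = -0.125000
ω = Δθ/dt = -0.125000/0.5 = -0.2500
R = Δx/(sin θ' − sin θ) = -4.0000
v = R·ω = -4.0000·-0.2500 = 1.0000

v = 1.0000, ω = -0.2500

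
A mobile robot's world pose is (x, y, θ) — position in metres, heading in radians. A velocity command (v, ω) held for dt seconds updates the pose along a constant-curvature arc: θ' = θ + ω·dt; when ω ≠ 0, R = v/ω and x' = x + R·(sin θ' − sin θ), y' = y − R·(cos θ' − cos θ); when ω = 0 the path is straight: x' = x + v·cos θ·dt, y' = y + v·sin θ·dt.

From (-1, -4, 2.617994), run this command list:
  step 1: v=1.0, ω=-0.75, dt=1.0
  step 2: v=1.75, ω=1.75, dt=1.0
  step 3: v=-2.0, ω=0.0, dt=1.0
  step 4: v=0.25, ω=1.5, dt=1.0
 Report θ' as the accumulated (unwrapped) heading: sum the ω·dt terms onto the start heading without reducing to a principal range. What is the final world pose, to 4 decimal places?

step 1: θ'=1.8680 (R=-1.3333) → pose (-1.6082, -3.2358, 1.8680)
step 2: θ'=3.6180 (R=1.0000) → pose (-3.0230, -2.6399, 3.6180)
step 3: θ'=3.6180 (straight) → pose (-1.2457, -1.7228, 3.6180)
step 4: θ'=5.1180 (R=0.1667) → pose (-1.3224, -1.9366, 5.1180)

(-1.3224, -1.9366, 5.1180)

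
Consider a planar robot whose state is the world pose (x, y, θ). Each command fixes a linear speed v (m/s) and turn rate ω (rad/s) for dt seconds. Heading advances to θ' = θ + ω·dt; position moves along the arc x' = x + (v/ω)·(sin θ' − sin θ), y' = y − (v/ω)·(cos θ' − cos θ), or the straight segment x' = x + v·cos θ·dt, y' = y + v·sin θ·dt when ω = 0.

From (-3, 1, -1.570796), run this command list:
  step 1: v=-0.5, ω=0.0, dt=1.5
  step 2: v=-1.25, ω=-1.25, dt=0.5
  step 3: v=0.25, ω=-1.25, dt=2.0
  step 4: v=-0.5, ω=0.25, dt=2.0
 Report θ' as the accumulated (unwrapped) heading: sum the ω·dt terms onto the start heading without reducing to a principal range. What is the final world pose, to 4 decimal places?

step 1: θ'=-1.5708 (straight) → pose (-3.0000, 1.7500, -1.5708)
step 2: θ'=-2.1958 (R=1.0000) → pose (-2.8110, 2.3351, -2.1958)
step 3: θ'=-4.6958 (R=-0.2000) → pose (-3.1731, 2.4488, -4.6958)
step 4: θ'=-4.1958 (R=-2.0000) → pose (-2.9124, 1.4941, -4.1958)

(-2.9124, 1.4941, -4.1958)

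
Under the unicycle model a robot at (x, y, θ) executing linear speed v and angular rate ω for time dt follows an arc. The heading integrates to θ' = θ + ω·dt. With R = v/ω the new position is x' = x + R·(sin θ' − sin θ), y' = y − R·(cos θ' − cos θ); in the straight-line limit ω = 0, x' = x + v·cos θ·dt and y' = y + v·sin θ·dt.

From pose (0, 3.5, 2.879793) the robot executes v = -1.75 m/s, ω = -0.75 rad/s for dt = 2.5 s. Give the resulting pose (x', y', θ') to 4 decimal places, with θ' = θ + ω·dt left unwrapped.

(1.3655, -0.0051, 1.0048)

θ' = 2.8798 + -0.75·2.5 = 1.0048
R = v/ω = -1.75/-0.75 = 2.3333
x' = 0 + 2.3333·(sin 1.0048 − sin 2.8798) = 1.3655
y' = 3.5 − 2.3333·(cos 1.0048 − cos 2.8798) = -0.0051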